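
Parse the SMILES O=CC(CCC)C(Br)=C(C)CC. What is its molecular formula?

C10H17BrO

Walk through each heavy atom and fill implicit hydrogens from standard valence (C 4, N 3, O 2, S 2, halogen 1):
  atom 1: O, bond orders sum to 2 (valence 2) → 0 H
  atom 2: C, bond orders sum to 3 (valence 4) → 1 H
  atom 3: C, bond orders sum to 3 (valence 4) → 1 H
  atom 4: C, bond orders sum to 2 (valence 4) → 2 H
  atom 5: C, bond orders sum to 2 (valence 4) → 2 H
  atom 6: C, bond orders sum to 1 (valence 4) → 3 H
  atom 7: C, bond orders sum to 4 (valence 4) → 0 H
  atom 8: Br (halogen, monovalent) → 0 H
  atom 9: C, bond orders sum to 4 (valence 4) → 0 H
  atom 10: C, bond orders sum to 1 (valence 4) → 3 H
  atom 11: C, bond orders sum to 2 (valence 4) → 2 H
  atom 12: C, bond orders sum to 1 (valence 4) → 3 H
Totals → C:10, H:17, Br:1, O:1.
In Hill order: C10H17BrO.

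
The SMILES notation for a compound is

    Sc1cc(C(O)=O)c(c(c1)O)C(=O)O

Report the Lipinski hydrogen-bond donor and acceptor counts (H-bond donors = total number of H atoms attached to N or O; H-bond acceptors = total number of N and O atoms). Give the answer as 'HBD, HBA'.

3, 5

Donors: find every N or O and count the H atoms it carries.
  atom 6 (O): bond orders sum to 1 → 1 H
  atom 7 (O): bond orders sum to 2 → 0 H
  atom 11 (O): bond orders sum to 1 → 1 H
  atom 13 (O): bond orders sum to 2 → 0 H
  atom 14 (O): bond orders sum to 1 → 1 H
Lipinski HBD = 3.
Acceptors: N atoms = 0, O atoms = 5 → HBA = 5.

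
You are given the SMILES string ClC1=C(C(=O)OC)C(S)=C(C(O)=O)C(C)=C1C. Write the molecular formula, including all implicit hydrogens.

C11H11ClO4S

Walk through each heavy atom and fill implicit hydrogens from standard valence (C 4, N 3, O 2, S 2, halogen 1):
  atom 1: Cl (halogen, monovalent) → 0 H
  atom 2: C, bond orders sum to 4 (valence 4) → 0 H
  atom 3: C, bond orders sum to 4 (valence 4) → 0 H
  atom 4: C, bond orders sum to 4 (valence 4) → 0 H
  atom 5: O, bond orders sum to 2 (valence 2) → 0 H
  atom 6: O, bond orders sum to 2 (valence 2) → 0 H
  atom 7: C, bond orders sum to 1 (valence 4) → 3 H
  atom 8: C, bond orders sum to 4 (valence 4) → 0 H
  atom 9: S, bond orders sum to 1 (valence 2) → 1 H
  atom 10: C, bond orders sum to 4 (valence 4) → 0 H
  atom 11: C, bond orders sum to 4 (valence 4) → 0 H
  atom 12: O, bond orders sum to 1 (valence 2) → 1 H
  atom 13: O, bond orders sum to 2 (valence 2) → 0 H
  atom 14: C, bond orders sum to 4 (valence 4) → 0 H
  atom 15: C, bond orders sum to 1 (valence 4) → 3 H
  atom 16: C, bond orders sum to 4 (valence 4) → 0 H
  atom 17: C, bond orders sum to 1 (valence 4) → 3 H
Totals → C:11, H:11, Cl:1, O:4, S:1.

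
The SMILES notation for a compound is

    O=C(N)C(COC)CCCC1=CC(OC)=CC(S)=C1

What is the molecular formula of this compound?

Walk through each heavy atom and fill implicit hydrogens from standard valence (C 4, N 3, O 2, S 2, halogen 1):
  atom 1: O, bond orders sum to 2 (valence 2) → 0 H
  atom 2: C, bond orders sum to 4 (valence 4) → 0 H
  atom 3: N, bond orders sum to 1 (valence 3) → 2 H
  atom 4: C, bond orders sum to 3 (valence 4) → 1 H
  atom 5: C, bond orders sum to 2 (valence 4) → 2 H
  atom 6: O, bond orders sum to 2 (valence 2) → 0 H
  atom 7: C, bond orders sum to 1 (valence 4) → 3 H
  atom 8: C, bond orders sum to 2 (valence 4) → 2 H
  atom 9: C, bond orders sum to 2 (valence 4) → 2 H
  atom 10: C, bond orders sum to 2 (valence 4) → 2 H
  atom 11: C, bond orders sum to 4 (valence 4) → 0 H
  atom 12: C, bond orders sum to 3 (valence 4) → 1 H
  atom 13: C, bond orders sum to 4 (valence 4) → 0 H
  atom 14: O, bond orders sum to 2 (valence 2) → 0 H
  atom 15: C, bond orders sum to 1 (valence 4) → 3 H
  atom 16: C, bond orders sum to 3 (valence 4) → 1 H
  atom 17: C, bond orders sum to 4 (valence 4) → 0 H
  atom 18: S, bond orders sum to 1 (valence 2) → 1 H
  atom 19: C, bond orders sum to 3 (valence 4) → 1 H
Totals → C:14, H:21, N:1, O:3, S:1.
In Hill order: C14H21NO3S.

C14H21NO3S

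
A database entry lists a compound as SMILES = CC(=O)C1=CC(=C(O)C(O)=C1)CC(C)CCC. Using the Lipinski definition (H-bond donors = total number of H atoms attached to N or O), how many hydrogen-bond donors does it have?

Donors: find every N or O and count the H atoms it carries.
  atom 3 (O): bond orders sum to 2 → 0 H
  atom 8 (O): bond orders sum to 1 → 1 H
  atom 10 (O): bond orders sum to 1 → 1 H
Lipinski HBD = 2.

2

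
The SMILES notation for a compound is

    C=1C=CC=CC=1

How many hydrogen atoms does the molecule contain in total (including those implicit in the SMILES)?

6

Walk through each heavy atom and fill implicit hydrogens from standard valence (C 4, N 3, O 2, S 2, halogen 1):
  atom 1: C, bond orders sum to 3 (valence 4) → 1 H
  atom 2: C, bond orders sum to 3 (valence 4) → 1 H
  atom 3: C, bond orders sum to 3 (valence 4) → 1 H
  atom 4: C, bond orders sum to 3 (valence 4) → 1 H
  atom 5: C, bond orders sum to 3 (valence 4) → 1 H
  atom 6: C, bond orders sum to 3 (valence 4) → 1 H
Total hydrogens: 6.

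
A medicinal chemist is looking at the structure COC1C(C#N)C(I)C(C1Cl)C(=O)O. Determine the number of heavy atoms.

14

Every atom symbol written in the SMILES (organic subset) is one heavy atom; implicit H are not written.
Heavy atoms by element → C:8, Cl:1, I:1, N:1, O:3.
Total: 14.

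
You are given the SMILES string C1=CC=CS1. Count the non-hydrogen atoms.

5

Every atom symbol written in the SMILES (organic subset) is one heavy atom; implicit H are not written.
Heavy atoms by element → C:4, S:1.
Total: 5.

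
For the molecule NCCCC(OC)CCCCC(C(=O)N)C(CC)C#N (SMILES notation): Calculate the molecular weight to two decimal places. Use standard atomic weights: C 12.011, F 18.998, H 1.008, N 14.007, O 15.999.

283.42 g/mol

First, the molecular formula is C15H29N3O2 (counting implicit H from valence).
  C: 15 × 12.011 = 180.165
  H: 29 × 1.008 = 29.232
  N: 3 × 14.007 = 42.021
  O: 2 × 15.999 = 31.998
Sum: 15×12.011 + 29×1.008 + 3×14.007 + 2×15.999 = 283.416 → 283.42 g/mol.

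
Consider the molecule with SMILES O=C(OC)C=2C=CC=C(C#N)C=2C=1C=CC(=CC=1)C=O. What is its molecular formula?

Walk through each heavy atom and fill implicit hydrogens from standard valence (C 4, N 3, O 2, S 2, halogen 1):
  atom 1: O, bond orders sum to 2 (valence 2) → 0 H
  atom 2: C, bond orders sum to 4 (valence 4) → 0 H
  atom 3: O, bond orders sum to 2 (valence 2) → 0 H
  atom 4: C, bond orders sum to 1 (valence 4) → 3 H
  atom 5: C, bond orders sum to 4 (valence 4) → 0 H
  atom 6: C, bond orders sum to 3 (valence 4) → 1 H
  atom 7: C, bond orders sum to 3 (valence 4) → 1 H
  atom 8: C, bond orders sum to 3 (valence 4) → 1 H
  atom 9: C, bond orders sum to 4 (valence 4) → 0 H
  atom 10: C, bond orders sum to 4 (valence 4) → 0 H
  atom 11: N, bond orders sum to 3 (valence 3) → 0 H
  atom 12: C, bond orders sum to 4 (valence 4) → 0 H
  atom 13: C, bond orders sum to 4 (valence 4) → 0 H
  atom 14: C, bond orders sum to 3 (valence 4) → 1 H
  atom 15: C, bond orders sum to 3 (valence 4) → 1 H
  atom 16: C, bond orders sum to 4 (valence 4) → 0 H
  atom 17: C, bond orders sum to 3 (valence 4) → 1 H
  atom 18: C, bond orders sum to 3 (valence 4) → 1 H
  atom 19: C, bond orders sum to 3 (valence 4) → 1 H
  atom 20: O, bond orders sum to 2 (valence 2) → 0 H
Totals → C:16, H:11, N:1, O:3.
In Hill order: C16H11NO3.

C16H11NO3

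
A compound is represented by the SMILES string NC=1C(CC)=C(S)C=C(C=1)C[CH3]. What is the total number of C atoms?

10

Count every carbon token in the SMILES (each C, including those in ring-closure positions and inside branches).
Carbon count: 10.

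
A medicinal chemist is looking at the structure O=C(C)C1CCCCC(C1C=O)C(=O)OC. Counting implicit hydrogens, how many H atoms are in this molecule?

18

Walk through each heavy atom and fill implicit hydrogens from standard valence (C 4, N 3, O 2, S 2, halogen 1):
  atom 1: O, bond orders sum to 2 (valence 2) → 0 H
  atom 2: C, bond orders sum to 4 (valence 4) → 0 H
  atom 3: C, bond orders sum to 1 (valence 4) → 3 H
  atom 4: C, bond orders sum to 3 (valence 4) → 1 H
  atom 5: C, bond orders sum to 2 (valence 4) → 2 H
  atom 6: C, bond orders sum to 2 (valence 4) → 2 H
  atom 7: C, bond orders sum to 2 (valence 4) → 2 H
  atom 8: C, bond orders sum to 2 (valence 4) → 2 H
  atom 9: C, bond orders sum to 3 (valence 4) → 1 H
  atom 10: C, bond orders sum to 3 (valence 4) → 1 H
  atom 11: C, bond orders sum to 3 (valence 4) → 1 H
  atom 12: O, bond orders sum to 2 (valence 2) → 0 H
  atom 13: C, bond orders sum to 4 (valence 4) → 0 H
  atom 14: O, bond orders sum to 2 (valence 2) → 0 H
  atom 15: O, bond orders sum to 2 (valence 2) → 0 H
  atom 16: C, bond orders sum to 1 (valence 4) → 3 H
Total hydrogens: 18.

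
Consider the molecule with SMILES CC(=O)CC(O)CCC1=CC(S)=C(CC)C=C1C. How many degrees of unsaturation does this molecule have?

5

Molecular formula: C15H22O2S.
DoU = (2C + 2 + N − H − X) / 2, where X is the halogen count and O/S are ignored.
    = (2·15 + 2 + 0 − 22 − 0) / 2 = 10 / 2 = 5.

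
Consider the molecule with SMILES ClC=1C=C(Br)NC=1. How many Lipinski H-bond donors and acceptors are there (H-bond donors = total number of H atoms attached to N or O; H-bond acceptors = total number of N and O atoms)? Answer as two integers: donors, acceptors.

Donors: find every N or O and count the H atoms it carries.
  atom 6 (N): bond orders sum to 2 → 1 H
Lipinski HBD = 1.
Acceptors: N atoms = 1, O atoms = 0 → HBA = 1.

1, 1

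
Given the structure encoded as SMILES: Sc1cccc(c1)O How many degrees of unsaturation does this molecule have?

4

Molecular formula: C6H6OS.
DoU = (2C + 2 + N − H − X) / 2, where X is the halogen count and O/S are ignored.
    = (2·6 + 2 + 0 − 6 − 0) / 2 = 8 / 2 = 4.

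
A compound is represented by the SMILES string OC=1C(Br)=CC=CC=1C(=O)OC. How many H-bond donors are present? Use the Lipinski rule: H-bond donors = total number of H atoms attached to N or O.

Donors: find every N or O and count the H atoms it carries.
  atom 1 (O): bond orders sum to 1 → 1 H
  atom 10 (O): bond orders sum to 2 → 0 H
  atom 11 (O): bond orders sum to 2 → 0 H
Lipinski HBD = 1.

1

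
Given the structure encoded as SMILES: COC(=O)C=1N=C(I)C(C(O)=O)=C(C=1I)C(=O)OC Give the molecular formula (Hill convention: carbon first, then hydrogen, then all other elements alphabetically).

C10H7I2NO6

Walk through each heavy atom and fill implicit hydrogens from standard valence (C 4, N 3, O 2, S 2, halogen 1):
  atom 1: C, bond orders sum to 1 (valence 4) → 3 H
  atom 2: O, bond orders sum to 2 (valence 2) → 0 H
  atom 3: C, bond orders sum to 4 (valence 4) → 0 H
  atom 4: O, bond orders sum to 2 (valence 2) → 0 H
  atom 5: C, bond orders sum to 4 (valence 4) → 0 H
  atom 6: N, bond orders sum to 3 (valence 3) → 0 H
  atom 7: C, bond orders sum to 4 (valence 4) → 0 H
  atom 8: I (halogen, monovalent) → 0 H
  atom 9: C, bond orders sum to 4 (valence 4) → 0 H
  atom 10: C, bond orders sum to 4 (valence 4) → 0 H
  atom 11: O, bond orders sum to 1 (valence 2) → 1 H
  atom 12: O, bond orders sum to 2 (valence 2) → 0 H
  atom 13: C, bond orders sum to 4 (valence 4) → 0 H
  atom 14: C, bond orders sum to 4 (valence 4) → 0 H
  atom 15: I (halogen, monovalent) → 0 H
  atom 16: C, bond orders sum to 4 (valence 4) → 0 H
  atom 17: O, bond orders sum to 2 (valence 2) → 0 H
  atom 18: O, bond orders sum to 2 (valence 2) → 0 H
  atom 19: C, bond orders sum to 1 (valence 4) → 3 H
Totals → C:10, H:7, I:2, N:1, O:6.
In Hill order: C10H7I2NO6.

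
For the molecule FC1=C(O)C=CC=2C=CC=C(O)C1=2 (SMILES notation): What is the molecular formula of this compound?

C10H7FO2

Walk through each heavy atom and fill implicit hydrogens from standard valence (C 4, N 3, O 2, S 2, halogen 1):
  atom 1: F (halogen, monovalent) → 0 H
  atom 2: C, bond orders sum to 4 (valence 4) → 0 H
  atom 3: C, bond orders sum to 4 (valence 4) → 0 H
  atom 4: O, bond orders sum to 1 (valence 2) → 1 H
  atom 5: C, bond orders sum to 3 (valence 4) → 1 H
  atom 6: C, bond orders sum to 3 (valence 4) → 1 H
  atom 7: C, bond orders sum to 4 (valence 4) → 0 H
  atom 8: C, bond orders sum to 3 (valence 4) → 1 H
  atom 9: C, bond orders sum to 3 (valence 4) → 1 H
  atom 10: C, bond orders sum to 3 (valence 4) → 1 H
  atom 11: C, bond orders sum to 4 (valence 4) → 0 H
  atom 12: O, bond orders sum to 1 (valence 2) → 1 H
  atom 13: C, bond orders sum to 4 (valence 4) → 0 H
Totals → C:10, H:7, F:1, O:2.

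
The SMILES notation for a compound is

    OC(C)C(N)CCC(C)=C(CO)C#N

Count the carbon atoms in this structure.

Count every carbon token in the SMILES (each C, including those in ring-closure positions and inside branches).
Carbon count: 10.

10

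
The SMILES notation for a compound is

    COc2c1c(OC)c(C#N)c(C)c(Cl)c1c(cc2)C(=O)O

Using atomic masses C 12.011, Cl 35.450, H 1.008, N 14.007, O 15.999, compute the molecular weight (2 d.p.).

First, the molecular formula is C15H12ClNO4 (counting implicit H from valence).
  C: 15 × 12.011 = 180.165
  Cl: 1 × 35.450 = 35.450
  H: 12 × 1.008 = 12.096
  N: 1 × 14.007 = 14.007
  O: 4 × 15.999 = 63.996
Sum: 15×12.011 + 1×35.450 + 12×1.008 + 1×14.007 + 4×15.999 = 305.714 → 305.71 g/mol.

305.71 g/mol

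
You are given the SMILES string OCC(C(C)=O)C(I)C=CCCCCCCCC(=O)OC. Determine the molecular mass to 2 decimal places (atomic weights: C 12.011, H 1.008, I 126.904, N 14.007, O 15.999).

410.29 g/mol

First, the molecular formula is C16H27IO4 (counting implicit H from valence).
  C: 16 × 12.011 = 192.176
  H: 27 × 1.008 = 27.216
  I: 1 × 126.904 = 126.904
  O: 4 × 15.999 = 63.996
Sum: 16×12.011 + 27×1.008 + 1×126.904 + 4×15.999 = 410.292 → 410.29 g/mol.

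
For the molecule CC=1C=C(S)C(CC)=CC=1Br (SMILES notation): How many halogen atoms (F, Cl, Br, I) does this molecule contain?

1

Halogen atoms appear at heavy-atom position 11 (1×Br).
Other groups present: 1 thiol.
Halogen count: 1.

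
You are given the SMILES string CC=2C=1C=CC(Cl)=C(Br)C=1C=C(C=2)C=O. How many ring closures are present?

In SMILES, each pair of matching ring-closure digits denotes one ring-closing bond; the number of such bonds equals the number of independent rings.
Ring-closure bonds here: 2.

2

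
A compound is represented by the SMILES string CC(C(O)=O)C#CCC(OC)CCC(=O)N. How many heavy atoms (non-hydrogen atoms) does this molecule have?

Every atom symbol written in the SMILES (organic subset) is one heavy atom; implicit H are not written.
Heavy atoms by element → C:11, N:1, O:4.
Total: 16.

16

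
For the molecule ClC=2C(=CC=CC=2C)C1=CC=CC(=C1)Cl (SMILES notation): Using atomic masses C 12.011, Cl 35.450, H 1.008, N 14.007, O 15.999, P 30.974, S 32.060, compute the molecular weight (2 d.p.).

237.12 g/mol

First, the molecular formula is C13H10Cl2 (counting implicit H from valence).
  C: 13 × 12.011 = 156.143
  Cl: 2 × 35.450 = 70.900
  H: 10 × 1.008 = 10.080
Sum: 13×12.011 + 2×35.450 + 10×1.008 = 237.123 → 237.12 g/mol.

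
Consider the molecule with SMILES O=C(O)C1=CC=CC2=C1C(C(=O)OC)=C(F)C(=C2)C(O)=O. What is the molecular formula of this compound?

Walk through each heavy atom and fill implicit hydrogens from standard valence (C 4, N 3, O 2, S 2, halogen 1):
  atom 1: O, bond orders sum to 2 (valence 2) → 0 H
  atom 2: C, bond orders sum to 4 (valence 4) → 0 H
  atom 3: O, bond orders sum to 1 (valence 2) → 1 H
  atom 4: C, bond orders sum to 4 (valence 4) → 0 H
  atom 5: C, bond orders sum to 3 (valence 4) → 1 H
  atom 6: C, bond orders sum to 3 (valence 4) → 1 H
  atom 7: C, bond orders sum to 3 (valence 4) → 1 H
  atom 8: C, bond orders sum to 4 (valence 4) → 0 H
  atom 9: C, bond orders sum to 4 (valence 4) → 0 H
  atom 10: C, bond orders sum to 4 (valence 4) → 0 H
  atom 11: C, bond orders sum to 4 (valence 4) → 0 H
  atom 12: O, bond orders sum to 2 (valence 2) → 0 H
  atom 13: O, bond orders sum to 2 (valence 2) → 0 H
  atom 14: C, bond orders sum to 1 (valence 4) → 3 H
  atom 15: C, bond orders sum to 4 (valence 4) → 0 H
  atom 16: F (halogen, monovalent) → 0 H
  atom 17: C, bond orders sum to 4 (valence 4) → 0 H
  atom 18: C, bond orders sum to 3 (valence 4) → 1 H
  atom 19: C, bond orders sum to 4 (valence 4) → 0 H
  atom 20: O, bond orders sum to 1 (valence 2) → 1 H
  atom 21: O, bond orders sum to 2 (valence 2) → 0 H
Totals → C:14, H:9, F:1, O:6.
In Hill order: C14H9FO6.

C14H9FO6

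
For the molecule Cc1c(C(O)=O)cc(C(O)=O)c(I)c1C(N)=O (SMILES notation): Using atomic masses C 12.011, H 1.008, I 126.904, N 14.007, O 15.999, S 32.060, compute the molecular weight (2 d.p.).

349.08 g/mol

First, the molecular formula is C10H8INO5 (counting implicit H from valence).
  C: 10 × 12.011 = 120.110
  H: 8 × 1.008 = 8.064
  I: 1 × 126.904 = 126.904
  N: 1 × 14.007 = 14.007
  O: 5 × 15.999 = 79.995
Sum: 10×12.011 + 8×1.008 + 1×126.904 + 1×14.007 + 5×15.999 = 349.080 → 349.08 g/mol.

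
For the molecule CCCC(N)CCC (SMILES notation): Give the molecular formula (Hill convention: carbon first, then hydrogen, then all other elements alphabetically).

Walk through each heavy atom and fill implicit hydrogens from standard valence (C 4, N 3, O 2, S 2, halogen 1):
  atom 1: C, bond orders sum to 1 (valence 4) → 3 H
  atom 2: C, bond orders sum to 2 (valence 4) → 2 H
  atom 3: C, bond orders sum to 2 (valence 4) → 2 H
  atom 4: C, bond orders sum to 3 (valence 4) → 1 H
  atom 5: N, bond orders sum to 1 (valence 3) → 2 H
  atom 6: C, bond orders sum to 2 (valence 4) → 2 H
  atom 7: C, bond orders sum to 2 (valence 4) → 2 H
  atom 8: C, bond orders sum to 1 (valence 4) → 3 H
Totals → C:7, H:17, N:1.
In Hill order: C7H17N.

C7H17N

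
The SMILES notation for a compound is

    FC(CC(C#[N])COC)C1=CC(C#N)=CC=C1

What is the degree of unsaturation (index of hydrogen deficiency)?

8

Molecular formula: C13H13FN2O.
DoU = (2C + 2 + N − H − X) / 2, where X is the halogen count and O/S are ignored.
    = (2·13 + 2 + 2 − 13 − 1) / 2 = 16 / 2 = 8.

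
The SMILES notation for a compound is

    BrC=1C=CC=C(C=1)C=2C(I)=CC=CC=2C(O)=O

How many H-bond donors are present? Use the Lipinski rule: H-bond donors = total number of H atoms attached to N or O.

1

Donors: find every N or O and count the H atoms it carries.
  atom 16 (O): bond orders sum to 1 → 1 H
  atom 17 (O): bond orders sum to 2 → 0 H
Lipinski HBD = 1.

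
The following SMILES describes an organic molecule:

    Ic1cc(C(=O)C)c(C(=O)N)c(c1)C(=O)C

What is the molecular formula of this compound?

C11H10INO3

Walk through each heavy atom and fill implicit hydrogens from standard valence (C 4, N 3, O 2, S 2, halogen 1); for lowercase aromatic atoms, an aromatic c carries 1 H when it has two neighbours and 0 H with three, and aromatic n carries 0 H:
  atom 1: I (halogen, monovalent) → 0 H
  atom 2: aromatic c, 3 neighbours → 0 H
  atom 3: aromatic c, 2 neighbours → 1 H
  atom 4: aromatic c, 3 neighbours → 0 H
  atom 5: C, bond orders sum to 4 (valence 4) → 0 H
  atom 6: O, bond orders sum to 2 (valence 2) → 0 H
  atom 7: C, bond orders sum to 1 (valence 4) → 3 H
  atom 8: aromatic c, 3 neighbours → 0 H
  atom 9: C, bond orders sum to 4 (valence 4) → 0 H
  atom 10: O, bond orders sum to 2 (valence 2) → 0 H
  atom 11: N, bond orders sum to 1 (valence 3) → 2 H
  atom 12: aromatic c, 3 neighbours → 0 H
  atom 13: aromatic c, 2 neighbours → 1 H
  atom 14: C, bond orders sum to 4 (valence 4) → 0 H
  atom 15: O, bond orders sum to 2 (valence 2) → 0 H
  atom 16: C, bond orders sum to 1 (valence 4) → 3 H
Totals → C:11, H:10, I:1, N:1, O:3.
In Hill order: C11H10INO3.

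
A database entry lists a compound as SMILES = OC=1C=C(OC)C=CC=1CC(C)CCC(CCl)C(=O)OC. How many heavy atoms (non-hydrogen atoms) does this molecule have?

21

Every atom symbol written in the SMILES (organic subset) is one heavy atom; implicit H are not written.
Heavy atoms by element → C:16, Cl:1, O:4.
Total: 21.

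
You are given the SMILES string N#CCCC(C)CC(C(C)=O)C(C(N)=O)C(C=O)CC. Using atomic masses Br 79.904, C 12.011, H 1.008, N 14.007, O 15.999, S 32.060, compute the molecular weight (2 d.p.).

280.37 g/mol

First, the molecular formula is C15H24N2O3 (counting implicit H from valence).
  C: 15 × 12.011 = 180.165
  H: 24 × 1.008 = 24.192
  N: 2 × 14.007 = 28.014
  O: 3 × 15.999 = 47.997
Sum: 15×12.011 + 24×1.008 + 2×14.007 + 3×15.999 = 280.368 → 280.37 g/mol.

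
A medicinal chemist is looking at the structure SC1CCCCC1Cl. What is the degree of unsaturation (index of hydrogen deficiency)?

Molecular formula: C6H11ClS.
DoU = (2C + 2 + N − H − X) / 2, where X is the halogen count and O/S are ignored.
    = (2·6 + 2 + 0 − 11 − 1) / 2 = 2 / 2 = 1.

1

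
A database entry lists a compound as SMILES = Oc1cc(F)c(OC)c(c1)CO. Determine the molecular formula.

C8H9FO3

Walk through each heavy atom and fill implicit hydrogens from standard valence (C 4, N 3, O 2, S 2, halogen 1); for lowercase aromatic atoms, an aromatic c carries 1 H when it has two neighbours and 0 H with three, and aromatic n carries 0 H:
  atom 1: O, bond orders sum to 1 (valence 2) → 1 H
  atom 2: aromatic c, 3 neighbours → 0 H
  atom 3: aromatic c, 2 neighbours → 1 H
  atom 4: aromatic c, 3 neighbours → 0 H
  atom 5: F (halogen, monovalent) → 0 H
  atom 6: aromatic c, 3 neighbours → 0 H
  atom 7: O, bond orders sum to 2 (valence 2) → 0 H
  atom 8: C, bond orders sum to 1 (valence 4) → 3 H
  atom 9: aromatic c, 3 neighbours → 0 H
  atom 10: aromatic c, 2 neighbours → 1 H
  atom 11: C, bond orders sum to 2 (valence 4) → 2 H
  atom 12: O, bond orders sum to 1 (valence 2) → 1 H
Totals → C:8, H:9, F:1, O:3.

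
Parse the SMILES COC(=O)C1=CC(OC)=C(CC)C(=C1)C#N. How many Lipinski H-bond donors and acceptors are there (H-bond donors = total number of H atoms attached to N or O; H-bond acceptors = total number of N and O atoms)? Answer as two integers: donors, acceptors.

Donors: find every N or O and count the H atoms it carries.
  atom 2 (O): bond orders sum to 2 → 0 H
  atom 4 (O): bond orders sum to 2 → 0 H
  atom 8 (O): bond orders sum to 2 → 0 H
  atom 16 (N): bond orders sum to 3 → 0 H
Lipinski HBD = 0.
Acceptors: N atoms = 1, O atoms = 3 → HBA = 4.

0, 4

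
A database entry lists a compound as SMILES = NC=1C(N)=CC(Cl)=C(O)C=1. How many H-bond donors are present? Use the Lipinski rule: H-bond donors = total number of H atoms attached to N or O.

5

Donors: find every N or O and count the H atoms it carries.
  atom 1 (N): bond orders sum to 1 → 2 H
  atom 4 (N): bond orders sum to 1 → 2 H
  atom 9 (O): bond orders sum to 1 → 1 H
Lipinski HBD = 5.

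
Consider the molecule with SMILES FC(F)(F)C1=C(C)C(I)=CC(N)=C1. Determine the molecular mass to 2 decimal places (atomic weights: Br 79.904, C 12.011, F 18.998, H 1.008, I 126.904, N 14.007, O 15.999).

First, the molecular formula is C8H7F3IN (counting implicit H from valence).
  C: 8 × 12.011 = 96.088
  F: 3 × 18.998 = 56.994
  H: 7 × 1.008 = 7.056
  I: 1 × 126.904 = 126.904
  N: 1 × 14.007 = 14.007
Sum: 8×12.011 + 3×18.998 + 7×1.008 + 1×126.904 + 1×14.007 = 301.049 → 301.05 g/mol.

301.05 g/mol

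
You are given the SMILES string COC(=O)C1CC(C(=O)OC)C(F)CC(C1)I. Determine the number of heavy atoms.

17

Every atom symbol written in the SMILES (organic subset) is one heavy atom; implicit H are not written.
Heavy atoms by element → C:11, F:1, I:1, O:4.
Total: 17.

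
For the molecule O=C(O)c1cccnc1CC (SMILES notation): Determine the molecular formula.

Walk through each heavy atom and fill implicit hydrogens from standard valence (C 4, N 3, O 2, S 2, halogen 1); for lowercase aromatic atoms, an aromatic c carries 1 H when it has two neighbours and 0 H with three, and aromatic n carries 0 H:
  atom 1: O, bond orders sum to 2 (valence 2) → 0 H
  atom 2: C, bond orders sum to 4 (valence 4) → 0 H
  atom 3: O, bond orders sum to 1 (valence 2) → 1 H
  atom 4: aromatic c, 3 neighbours → 0 H
  atom 5: aromatic c, 2 neighbours → 1 H
  atom 6: aromatic c, 2 neighbours → 1 H
  atom 7: aromatic c, 2 neighbours → 1 H
  atom 8: aromatic n, 2 neighbours → 0 H
  atom 9: aromatic c, 3 neighbours → 0 H
  atom 10: C, bond orders sum to 2 (valence 4) → 2 H
  atom 11: C, bond orders sum to 1 (valence 4) → 3 H
Totals → C:8, H:9, N:1, O:2.
In Hill order: C8H9NO2.

C8H9NO2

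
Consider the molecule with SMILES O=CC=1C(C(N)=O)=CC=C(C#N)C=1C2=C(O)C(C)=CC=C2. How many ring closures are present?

In SMILES, each pair of matching ring-closure digits denotes one ring-closing bond; the number of such bonds equals the number of independent rings.
Ring-closure bonds here: 2.

2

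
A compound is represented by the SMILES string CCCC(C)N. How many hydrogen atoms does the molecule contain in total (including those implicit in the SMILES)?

13

Walk through each heavy atom and fill implicit hydrogens from standard valence (C 4, N 3, O 2, S 2, halogen 1):
  atom 1: C, bond orders sum to 1 (valence 4) → 3 H
  atom 2: C, bond orders sum to 2 (valence 4) → 2 H
  atom 3: C, bond orders sum to 2 (valence 4) → 2 H
  atom 4: C, bond orders sum to 3 (valence 4) → 1 H
  atom 5: C, bond orders sum to 1 (valence 4) → 3 H
  atom 6: N, bond orders sum to 1 (valence 3) → 2 H
Total hydrogens: 13.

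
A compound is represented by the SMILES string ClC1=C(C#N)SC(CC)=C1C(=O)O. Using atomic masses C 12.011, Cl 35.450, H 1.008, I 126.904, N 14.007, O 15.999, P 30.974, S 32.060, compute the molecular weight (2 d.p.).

215.65 g/mol

First, the molecular formula is C8H6ClNO2S (counting implicit H from valence).
  C: 8 × 12.011 = 96.088
  Cl: 1 × 35.450 = 35.450
  H: 6 × 1.008 = 6.048
  N: 1 × 14.007 = 14.007
  O: 2 × 15.999 = 31.998
  S: 1 × 32.060 = 32.060
Sum: 8×12.011 + 1×35.450 + 6×1.008 + 1×14.007 + 2×15.999 + 1×32.060 = 215.651 → 215.65 g/mol.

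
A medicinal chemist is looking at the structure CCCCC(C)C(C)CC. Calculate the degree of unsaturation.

0

Molecular formula: C10H22.
DoU = (2C + 2 + N − H − X) / 2, where X is the halogen count and O/S are ignored.
    = (2·10 + 2 + 0 − 22 − 0) / 2 = 0 / 2 = 0.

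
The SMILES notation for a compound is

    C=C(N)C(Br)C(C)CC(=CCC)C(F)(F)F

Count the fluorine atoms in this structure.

Scan the SMILES for F atoms (remember two-letter symbols like Cl and Br are single atoms).
Fluorine count: 3.

3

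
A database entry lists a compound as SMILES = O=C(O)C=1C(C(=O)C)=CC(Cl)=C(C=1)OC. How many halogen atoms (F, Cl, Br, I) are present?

Halogen atoms appear at heavy-atom position 11 (1×Cl).
Other groups present: 1 carboxylic acid, 1 ether, 1 ketone.
Halogen count: 1.

1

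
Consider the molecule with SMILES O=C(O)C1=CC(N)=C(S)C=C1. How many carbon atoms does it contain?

7

Count every carbon token in the SMILES (each C, including those in ring-closure positions and inside branches).
Carbon count: 7.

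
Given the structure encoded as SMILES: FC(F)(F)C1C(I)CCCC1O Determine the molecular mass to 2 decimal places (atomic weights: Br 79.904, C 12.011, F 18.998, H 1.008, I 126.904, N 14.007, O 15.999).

First, the molecular formula is C7H10F3IO (counting implicit H from valence).
  C: 7 × 12.011 = 84.077
  F: 3 × 18.998 = 56.994
  H: 10 × 1.008 = 10.080
  I: 1 × 126.904 = 126.904
  O: 1 × 15.999 = 15.999
Sum: 7×12.011 + 3×18.998 + 10×1.008 + 1×126.904 + 1×15.999 = 294.054 → 294.05 g/mol.

294.05 g/mol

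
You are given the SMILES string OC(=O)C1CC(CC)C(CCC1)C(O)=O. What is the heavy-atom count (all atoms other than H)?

15

Every atom symbol written in the SMILES (organic subset) is one heavy atom; implicit H are not written.
Heavy atoms by element → C:11, O:4.
Total: 15.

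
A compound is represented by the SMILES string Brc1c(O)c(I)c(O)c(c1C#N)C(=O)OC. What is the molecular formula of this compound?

Walk through each heavy atom and fill implicit hydrogens from standard valence (C 4, N 3, O 2, S 2, halogen 1); for lowercase aromatic atoms, an aromatic c carries 1 H when it has two neighbours and 0 H with three, and aromatic n carries 0 H:
  atom 1: Br (halogen, monovalent) → 0 H
  atom 2: aromatic c, 3 neighbours → 0 H
  atom 3: aromatic c, 3 neighbours → 0 H
  atom 4: O, bond orders sum to 1 (valence 2) → 1 H
  atom 5: aromatic c, 3 neighbours → 0 H
  atom 6: I (halogen, monovalent) → 0 H
  atom 7: aromatic c, 3 neighbours → 0 H
  atom 8: O, bond orders sum to 1 (valence 2) → 1 H
  atom 9: aromatic c, 3 neighbours → 0 H
  atom 10: aromatic c, 3 neighbours → 0 H
  atom 11: C, bond orders sum to 4 (valence 4) → 0 H
  atom 12: N, bond orders sum to 3 (valence 3) → 0 H
  atom 13: C, bond orders sum to 4 (valence 4) → 0 H
  atom 14: O, bond orders sum to 2 (valence 2) → 0 H
  atom 15: O, bond orders sum to 2 (valence 2) → 0 H
  atom 16: C, bond orders sum to 1 (valence 4) → 3 H
Totals → C:9, H:5, Br:1, I:1, N:1, O:4.
In Hill order: C9H5BrINO4.

C9H5BrINO4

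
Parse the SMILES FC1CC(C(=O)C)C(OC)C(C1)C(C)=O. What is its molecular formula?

Walk through each heavy atom and fill implicit hydrogens from standard valence (C 4, N 3, O 2, S 2, halogen 1):
  atom 1: F (halogen, monovalent) → 0 H
  atom 2: C, bond orders sum to 3 (valence 4) → 1 H
  atom 3: C, bond orders sum to 2 (valence 4) → 2 H
  atom 4: C, bond orders sum to 3 (valence 4) → 1 H
  atom 5: C, bond orders sum to 4 (valence 4) → 0 H
  atom 6: O, bond orders sum to 2 (valence 2) → 0 H
  atom 7: C, bond orders sum to 1 (valence 4) → 3 H
  atom 8: C, bond orders sum to 3 (valence 4) → 1 H
  atom 9: O, bond orders sum to 2 (valence 2) → 0 H
  atom 10: C, bond orders sum to 1 (valence 4) → 3 H
  atom 11: C, bond orders sum to 3 (valence 4) → 1 H
  atom 12: C, bond orders sum to 2 (valence 4) → 2 H
  atom 13: C, bond orders sum to 4 (valence 4) → 0 H
  atom 14: C, bond orders sum to 1 (valence 4) → 3 H
  atom 15: O, bond orders sum to 2 (valence 2) → 0 H
Totals → C:11, H:17, F:1, O:3.
In Hill order: C11H17FO3.

C11H17FO3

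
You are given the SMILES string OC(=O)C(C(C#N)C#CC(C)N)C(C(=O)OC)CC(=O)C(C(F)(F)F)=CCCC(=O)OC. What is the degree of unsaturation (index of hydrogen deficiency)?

Molecular formula: C20H23F3N2O7.
DoU = (2C + 2 + N − H − X) / 2, where X is the halogen count and O/S are ignored.
    = (2·20 + 2 + 2 − 23 − 3) / 2 = 18 / 2 = 9.

9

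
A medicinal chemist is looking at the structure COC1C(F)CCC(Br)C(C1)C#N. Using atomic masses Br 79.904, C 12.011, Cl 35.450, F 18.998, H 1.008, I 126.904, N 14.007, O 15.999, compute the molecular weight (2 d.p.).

First, the molecular formula is C9H13BrFNO (counting implicit H from valence).
  Br: 1 × 79.904 = 79.904
  C: 9 × 12.011 = 108.099
  F: 1 × 18.998 = 18.998
  H: 13 × 1.008 = 13.104
  N: 1 × 14.007 = 14.007
  O: 1 × 15.999 = 15.999
Sum: 1×79.904 + 9×12.011 + 1×18.998 + 13×1.008 + 1×14.007 + 1×15.999 = 250.111 → 250.11 g/mol.

250.11 g/mol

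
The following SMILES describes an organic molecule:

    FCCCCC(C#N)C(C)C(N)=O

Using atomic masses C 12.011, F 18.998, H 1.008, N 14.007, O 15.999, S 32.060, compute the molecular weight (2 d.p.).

First, the molecular formula is C9H15FN2O (counting implicit H from valence).
  C: 9 × 12.011 = 108.099
  F: 1 × 18.998 = 18.998
  H: 15 × 1.008 = 15.120
  N: 2 × 14.007 = 28.014
  O: 1 × 15.999 = 15.999
Sum: 9×12.011 + 1×18.998 + 15×1.008 + 2×14.007 + 1×15.999 = 186.230 → 186.23 g/mol.

186.23 g/mol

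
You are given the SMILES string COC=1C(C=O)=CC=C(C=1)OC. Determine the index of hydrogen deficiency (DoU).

5

Degree of unsaturation = (number of rings) + (number of π bonds).
Ring closures in the SMILES: 1.
π bonds: 4 double bonds (each 1 DoU) → 4 DoU from unsaturation.
Total DoU = 1 + 4 = 5.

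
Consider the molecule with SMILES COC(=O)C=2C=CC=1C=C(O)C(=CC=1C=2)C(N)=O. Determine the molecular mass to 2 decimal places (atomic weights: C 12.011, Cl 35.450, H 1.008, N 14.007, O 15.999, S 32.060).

245.23 g/mol

First, the molecular formula is C13H11NO4 (counting implicit H from valence).
  C: 13 × 12.011 = 156.143
  H: 11 × 1.008 = 11.088
  N: 1 × 14.007 = 14.007
  O: 4 × 15.999 = 63.996
Sum: 13×12.011 + 11×1.008 + 1×14.007 + 4×15.999 = 245.234 → 245.23 g/mol.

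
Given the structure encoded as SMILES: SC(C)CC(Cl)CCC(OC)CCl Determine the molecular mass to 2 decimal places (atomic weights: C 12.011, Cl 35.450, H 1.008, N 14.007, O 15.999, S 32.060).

First, the molecular formula is C9H18Cl2OS (counting implicit H from valence).
  C: 9 × 12.011 = 108.099
  Cl: 2 × 35.450 = 70.900
  H: 18 × 1.008 = 18.144
  O: 1 × 15.999 = 15.999
  S: 1 × 32.060 = 32.060
Sum: 9×12.011 + 2×35.450 + 18×1.008 + 1×15.999 + 1×32.060 = 245.202 → 245.20 g/mol.

245.20 g/mol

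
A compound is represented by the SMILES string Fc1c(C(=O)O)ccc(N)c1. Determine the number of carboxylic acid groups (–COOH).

1

The carboxylic acid motif appears at heavy-atom position 4 in the SMILES.
Other groups present: 1 primary amine.
Carboxylic acid count: 1.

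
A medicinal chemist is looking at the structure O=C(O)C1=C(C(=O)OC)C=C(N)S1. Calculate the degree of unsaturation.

Degree of unsaturation = (number of rings) + (number of π bonds).
Ring closures in the SMILES: 1.
π bonds: 4 double bonds (each 1 DoU) → 4 DoU from unsaturation.
Total DoU = 1 + 4 = 5.

5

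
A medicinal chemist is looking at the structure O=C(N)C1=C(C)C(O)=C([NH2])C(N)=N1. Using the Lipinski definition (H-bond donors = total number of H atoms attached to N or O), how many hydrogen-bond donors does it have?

Donors: find every N or O and count the H atoms it carries.
  atom 1 (O): bond orders sum to 2 → 0 H
  atom 3 (N): bond orders sum to 1 → 2 H
  atom 8 (O): bond orders sum to 1 → 1 H
  atom 10 (N): bond orders sum to 1 → 2 H
  atom 12 (N): bond orders sum to 1 → 2 H
  atom 13 (N): bond orders sum to 3 → 0 H
Lipinski HBD = 7.

7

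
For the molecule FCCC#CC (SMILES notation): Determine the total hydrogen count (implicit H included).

7

Walk through each heavy atom and fill implicit hydrogens from standard valence (C 4, N 3, O 2, S 2, halogen 1):
  atom 1: F (halogen, monovalent) → 0 H
  atom 2: C, bond orders sum to 2 (valence 4) → 2 H
  atom 3: C, bond orders sum to 2 (valence 4) → 2 H
  atom 4: C, bond orders sum to 4 (valence 4) → 0 H
  atom 5: C, bond orders sum to 4 (valence 4) → 0 H
  atom 6: C, bond orders sum to 1 (valence 4) → 3 H
Total hydrogens: 7.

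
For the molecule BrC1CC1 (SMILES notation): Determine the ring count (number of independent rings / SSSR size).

1

In SMILES, each pair of matching ring-closure digits denotes one ring-closing bond; the number of such bonds equals the number of independent rings.
Ring-closure bonds here: 1.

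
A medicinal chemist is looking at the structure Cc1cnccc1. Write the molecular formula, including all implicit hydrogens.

C6H7N

Walk through each heavy atom and fill implicit hydrogens from standard valence (C 4, N 3, O 2, S 2, halogen 1); for lowercase aromatic atoms, an aromatic c carries 1 H when it has two neighbours and 0 H with three, and aromatic n carries 0 H:
  atom 1: C, bond orders sum to 1 (valence 4) → 3 H
  atom 2: aromatic c, 3 neighbours → 0 H
  atom 3: aromatic c, 2 neighbours → 1 H
  atom 4: aromatic n, 2 neighbours → 0 H
  atom 5: aromatic c, 2 neighbours → 1 H
  atom 6: aromatic c, 2 neighbours → 1 H
  atom 7: aromatic c, 2 neighbours → 1 H
Totals → C:6, H:7, N:1.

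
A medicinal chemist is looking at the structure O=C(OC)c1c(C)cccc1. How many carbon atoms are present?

9

Count every carbon token in the SMILES (each C, including those in ring-closure positions and inside branches).
Carbon count: 9.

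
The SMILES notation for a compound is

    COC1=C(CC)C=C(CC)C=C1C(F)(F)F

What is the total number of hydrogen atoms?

15

Walk through each heavy atom and fill implicit hydrogens from standard valence (C 4, N 3, O 2, S 2, halogen 1):
  atom 1: C, bond orders sum to 1 (valence 4) → 3 H
  atom 2: O, bond orders sum to 2 (valence 2) → 0 H
  atom 3: C, bond orders sum to 4 (valence 4) → 0 H
  atom 4: C, bond orders sum to 4 (valence 4) → 0 H
  atom 5: C, bond orders sum to 2 (valence 4) → 2 H
  atom 6: C, bond orders sum to 1 (valence 4) → 3 H
  atom 7: C, bond orders sum to 3 (valence 4) → 1 H
  atom 8: C, bond orders sum to 4 (valence 4) → 0 H
  atom 9: C, bond orders sum to 2 (valence 4) → 2 H
  atom 10: C, bond orders sum to 1 (valence 4) → 3 H
  atom 11: C, bond orders sum to 3 (valence 4) → 1 H
  atom 12: C, bond orders sum to 4 (valence 4) → 0 H
  atom 13: C, bond orders sum to 4 (valence 4) → 0 H
  atom 14: F (halogen, monovalent) → 0 H
  atom 15: F (halogen, monovalent) → 0 H
  atom 16: F (halogen, monovalent) → 0 H
Total hydrogens: 15.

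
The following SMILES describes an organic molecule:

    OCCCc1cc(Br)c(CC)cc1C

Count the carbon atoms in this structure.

Count every carbon token in the SMILES (each C, including those in ring-closure positions and inside branches).
Carbon count: 12.

12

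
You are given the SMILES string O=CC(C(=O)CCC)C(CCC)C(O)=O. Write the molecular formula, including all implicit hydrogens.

C11H18O4

Walk through each heavy atom and fill implicit hydrogens from standard valence (C 4, N 3, O 2, S 2, halogen 1):
  atom 1: O, bond orders sum to 2 (valence 2) → 0 H
  atom 2: C, bond orders sum to 3 (valence 4) → 1 H
  atom 3: C, bond orders sum to 3 (valence 4) → 1 H
  atom 4: C, bond orders sum to 4 (valence 4) → 0 H
  atom 5: O, bond orders sum to 2 (valence 2) → 0 H
  atom 6: C, bond orders sum to 2 (valence 4) → 2 H
  atom 7: C, bond orders sum to 2 (valence 4) → 2 H
  atom 8: C, bond orders sum to 1 (valence 4) → 3 H
  atom 9: C, bond orders sum to 3 (valence 4) → 1 H
  atom 10: C, bond orders sum to 2 (valence 4) → 2 H
  atom 11: C, bond orders sum to 2 (valence 4) → 2 H
  atom 12: C, bond orders sum to 1 (valence 4) → 3 H
  atom 13: C, bond orders sum to 4 (valence 4) → 0 H
  atom 14: O, bond orders sum to 1 (valence 2) → 1 H
  atom 15: O, bond orders sum to 2 (valence 2) → 0 H
Totals → C:11, H:18, O:4.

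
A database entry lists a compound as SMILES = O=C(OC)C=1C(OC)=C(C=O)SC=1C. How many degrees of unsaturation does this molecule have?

Molecular formula: C9H10O4S.
DoU = (2C + 2 + N − H − X) / 2, where X is the halogen count and O/S are ignored.
    = (2·9 + 2 + 0 − 10 − 0) / 2 = 10 / 2 = 5.

5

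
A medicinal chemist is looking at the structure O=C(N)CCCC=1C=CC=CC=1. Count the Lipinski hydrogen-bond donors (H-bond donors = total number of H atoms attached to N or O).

Donors: find every N or O and count the H atoms it carries.
  atom 1 (O): bond orders sum to 2 → 0 H
  atom 3 (N): bond orders sum to 1 → 2 H
Lipinski HBD = 2.

2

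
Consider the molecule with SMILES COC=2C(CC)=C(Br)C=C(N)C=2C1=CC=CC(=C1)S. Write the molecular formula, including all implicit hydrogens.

Walk through each heavy atom and fill implicit hydrogens from standard valence (C 4, N 3, O 2, S 2, halogen 1):
  atom 1: C, bond orders sum to 1 (valence 4) → 3 H
  atom 2: O, bond orders sum to 2 (valence 2) → 0 H
  atom 3: C, bond orders sum to 4 (valence 4) → 0 H
  atom 4: C, bond orders sum to 4 (valence 4) → 0 H
  atom 5: C, bond orders sum to 2 (valence 4) → 2 H
  atom 6: C, bond orders sum to 1 (valence 4) → 3 H
  atom 7: C, bond orders sum to 4 (valence 4) → 0 H
  atom 8: Br (halogen, monovalent) → 0 H
  atom 9: C, bond orders sum to 3 (valence 4) → 1 H
  atom 10: C, bond orders sum to 4 (valence 4) → 0 H
  atom 11: N, bond orders sum to 1 (valence 3) → 2 H
  atom 12: C, bond orders sum to 4 (valence 4) → 0 H
  atom 13: C, bond orders sum to 4 (valence 4) → 0 H
  atom 14: C, bond orders sum to 3 (valence 4) → 1 H
  atom 15: C, bond orders sum to 3 (valence 4) → 1 H
  atom 16: C, bond orders sum to 3 (valence 4) → 1 H
  atom 17: C, bond orders sum to 4 (valence 4) → 0 H
  atom 18: C, bond orders sum to 3 (valence 4) → 1 H
  atom 19: S, bond orders sum to 1 (valence 2) → 1 H
Totals → C:15, H:16, Br:1, N:1, O:1, S:1.
In Hill order: C15H16BrNOS.

C15H16BrNOS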